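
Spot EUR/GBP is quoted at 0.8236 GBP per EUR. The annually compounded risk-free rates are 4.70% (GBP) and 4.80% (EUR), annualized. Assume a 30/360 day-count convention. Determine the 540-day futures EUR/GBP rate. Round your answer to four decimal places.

By covered interest parity, F = S · (1+r_GBP)^T / (1+r_EUR)^T
= 0.8236 × 1.071322 / 1.072857 = 0.8236 × 0.998569
F = 0.8224 GBP per EUR

0.8224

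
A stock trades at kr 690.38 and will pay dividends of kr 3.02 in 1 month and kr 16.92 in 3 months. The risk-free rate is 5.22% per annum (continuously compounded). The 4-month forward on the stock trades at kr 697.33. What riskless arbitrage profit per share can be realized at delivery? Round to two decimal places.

PV(dividends) I = 3.02·e^(−0.0522·1/12) + 16.92·e^(−0.0522·3/12) = 19.7075
Fair forward F* = (S − I)·e^(rT) = (690.38 − 19.7075)·e^0.017400 = 670.6725 × 1.017552 = 682.4441
Market kr 697.33 > fair 682.4441: forward overpriced → cash-and-carry (borrow at r, buy the stock and collect the dividends, short the forward).
Profit at T = |F_mkt − F*| = |697.33 − 682.4441| = kr 14.89 per share

kr 14.89 per share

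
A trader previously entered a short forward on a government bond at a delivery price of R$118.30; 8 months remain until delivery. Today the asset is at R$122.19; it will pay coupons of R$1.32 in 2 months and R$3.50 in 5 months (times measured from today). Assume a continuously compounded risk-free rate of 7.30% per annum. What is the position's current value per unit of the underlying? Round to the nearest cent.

PV(remaining coupons) I = 1.32·e^(−0.0730·2/12) + 3.50·e^(−0.0730·5/12) = 4.6992
Current forward F = (S − I)·e^(rT) = (122.19 − 4.6992)·e^(0.0730·8/12) = 117.4908 × 1.049870 = 123.3501
Value (long) = (F − K)·e^(−rT) = (123.3501 − 118.30) × 0.952499 = 4.8102
Short position value = −(long value) = -R$4.81

-R$4.81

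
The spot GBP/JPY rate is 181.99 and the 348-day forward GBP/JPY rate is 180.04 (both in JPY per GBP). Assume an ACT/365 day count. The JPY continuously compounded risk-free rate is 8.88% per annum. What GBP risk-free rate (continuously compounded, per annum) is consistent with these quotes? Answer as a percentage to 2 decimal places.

F = S·e^((r_JPY − r_GBP)T) ⇒ r_GBP = r_JPY − ln(F/S)/T
ln(180.04/181.99) = -0.010773; /(348/365) = -0.011299
r_GBP = 0.0888 + 0.011299 = 0.100099
r_GBP = 10.01%

10.01%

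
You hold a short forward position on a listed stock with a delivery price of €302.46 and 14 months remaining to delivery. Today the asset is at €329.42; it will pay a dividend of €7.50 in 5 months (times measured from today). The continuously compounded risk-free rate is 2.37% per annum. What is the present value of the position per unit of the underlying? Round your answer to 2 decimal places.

-€27.78

PV(remaining dividends) I = 7.50·e^(−0.0237·5/12) = 7.4263
Current forward F = (S − I)·e^(rT) = (329.42 − 7.4263)·e^(0.0237·14/12) = 321.9937 × 1.028036 = 331.0211
Value (long) = (F − K)·e^(−rT) = (331.0211 − 302.46) × 0.972729 = 27.7822
Short position value = −(long value) = -€27.78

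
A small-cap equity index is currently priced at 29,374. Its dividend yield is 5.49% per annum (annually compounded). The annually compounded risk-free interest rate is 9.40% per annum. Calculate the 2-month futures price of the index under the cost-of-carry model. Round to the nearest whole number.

F = S · (1+r)^T / (1+q)^T
= 29374 × 1.015086 / 1.008947 = 29374 × 1.006085
F = 29,553

29,553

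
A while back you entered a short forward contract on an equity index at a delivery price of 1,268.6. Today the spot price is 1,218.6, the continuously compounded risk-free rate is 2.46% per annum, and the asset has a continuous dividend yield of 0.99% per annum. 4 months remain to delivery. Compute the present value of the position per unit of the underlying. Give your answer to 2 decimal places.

Current fair forward for the remaining 4 months: F = S·e^((r − q)·T), (r − q) = 0.0246 − 0.0099 = 0.0147
F = 1218.6 · e^(0.0147 × 4/12) = 1218.6 × 1.00491202 = 1224.5858
Value of long forward = (F − K)·e^(−rT) = (1224.5858 − 1268.6) · e^(−0.0246·4/12)
= -44.0142 × 0.99183353 = -43.65
Short position value = −(long value) = 43.65

43.65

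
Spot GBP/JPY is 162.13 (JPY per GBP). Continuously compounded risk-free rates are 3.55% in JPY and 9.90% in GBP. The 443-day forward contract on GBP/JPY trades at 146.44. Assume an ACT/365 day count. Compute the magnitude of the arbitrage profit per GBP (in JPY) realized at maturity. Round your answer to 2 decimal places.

3.66 per GBP (in JPY)

Fair forward: F* = S·e^(carry·T), with carry = (r_JPY − r_GBP) = 0.0355 − 0.0990 = -0.0635
F* = 162.13 · e^(-0.0635 × 443/365) = 162.13 · e^-0.077070 = 162.13 × 0.925825 = 150.1040
Market 146.44 < fair 150.1040: forward underpriced → reverse cash-and-carry (short spot, go long the forward).
At maturity, profit = |F_mkt − F*| = |146.44 − 150.1040| = 3.66 per GBP (in JPY)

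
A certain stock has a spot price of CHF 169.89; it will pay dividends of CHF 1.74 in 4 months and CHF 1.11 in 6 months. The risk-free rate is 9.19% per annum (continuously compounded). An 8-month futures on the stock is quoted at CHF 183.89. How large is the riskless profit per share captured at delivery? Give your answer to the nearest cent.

CHF 6.19 per share

PV(dividends) I = 1.74·e^(−0.0919·4/12) + 1.11·e^(−0.0919·6/12) = 2.7477
Fair futures F* = (S − I)·e^(rT) = (169.89 − 2.7477)·e^0.061267 = 167.1423 × 1.063183 = 177.7029
Market CHF 183.89 > fair 177.7029: forward overpriced → cash-and-carry (borrow at r, buy the stock and collect the dividends, short the forward).
Profit at T = |F_mkt − F*| = |183.89 − 177.7029| = CHF 6.19 per share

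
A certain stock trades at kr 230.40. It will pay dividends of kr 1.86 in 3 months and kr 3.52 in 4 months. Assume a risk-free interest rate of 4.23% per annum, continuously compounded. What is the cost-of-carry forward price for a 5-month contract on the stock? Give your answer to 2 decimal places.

kr 229.09

PV(dividends) I = 1.86·e^(−0.0423·3/12) + 3.52·e^(−0.0423·4/12)
I = 1.8404 + 3.4707 = 5.3111
F = (S − I)·e^(rT) = (230.40 − 5.3111) · e^(0.0423·5/12)
= 225.0889 · e^0.017625 = 225.0889 × 1.017781 = kr 229.09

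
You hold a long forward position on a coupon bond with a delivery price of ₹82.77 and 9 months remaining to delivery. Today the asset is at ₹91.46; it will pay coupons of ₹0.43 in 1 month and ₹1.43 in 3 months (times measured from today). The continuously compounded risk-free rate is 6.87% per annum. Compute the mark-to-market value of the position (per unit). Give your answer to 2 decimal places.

₹11.01

PV(remaining coupons) I = 0.43·e^(−0.0687·1/12) + 1.43·e^(−0.0687·3/12) = 1.8332
Current forward F = (S − I)·e^(rT) = (91.46 − 1.8332)·e^(0.0687·9/12) = 89.6268 × 1.052876 = 94.3659
Value (long) = (F − K)·e^(−rT) = (94.3659 − 82.77) × 0.949780 = 11.0136
Value = ₹11.01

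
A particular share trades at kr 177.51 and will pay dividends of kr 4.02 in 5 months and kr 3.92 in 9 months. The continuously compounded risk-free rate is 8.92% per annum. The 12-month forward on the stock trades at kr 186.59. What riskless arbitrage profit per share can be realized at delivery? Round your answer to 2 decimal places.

kr 0.76 per share

PV(dividends) I = 4.02·e^(−0.0892·5/12) + 3.92·e^(−0.0892·9/12) = 7.5397
Fair forward F* = (S − I)·e^(rT) = (177.51 − 7.5397)·e^0.089200 = 169.9703 × 1.093299 = 185.8284
Market kr 186.59 > fair 185.8284: forward overpriced → cash-and-carry (borrow at r, buy the stock and collect the dividends, short the forward).
Profit at T = |F_mkt − F*| = |186.59 − 185.8284| = kr 0.76 per share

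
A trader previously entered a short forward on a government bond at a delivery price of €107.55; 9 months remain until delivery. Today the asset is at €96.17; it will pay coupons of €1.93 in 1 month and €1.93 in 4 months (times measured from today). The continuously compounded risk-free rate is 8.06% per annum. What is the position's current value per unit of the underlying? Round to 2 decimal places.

PV(remaining coupons) I = 1.93·e^(−0.0806·1/12) + 1.93·e^(−0.0806·4/12) = 3.7959
Current forward F = (S − I)·e^(rT) = (96.17 − 3.7959)·e^(0.0806·9/12) = 92.3741 × 1.062314 = 98.1303
Value (long) = (F − K)·e^(−rT) = (98.1303 − 107.55) × 0.941341 = -8.8671
Short position value = −(long value) = €8.87

€8.87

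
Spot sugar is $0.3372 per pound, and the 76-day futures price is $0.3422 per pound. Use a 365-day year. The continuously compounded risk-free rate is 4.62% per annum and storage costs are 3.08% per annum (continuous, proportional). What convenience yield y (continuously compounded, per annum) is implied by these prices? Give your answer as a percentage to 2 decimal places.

0.63%

F = S·e^((r+u−y)T) ⇒ (r+u−y) = ln(F/S)/T
ln(0.3422/0.3372) = 0.014719; /T ⇒ 0.070690
y = r + u − ln(F/S)/T = 0.0462 + 0.0308 − 0.070690 = 0.006310
y = 0.63%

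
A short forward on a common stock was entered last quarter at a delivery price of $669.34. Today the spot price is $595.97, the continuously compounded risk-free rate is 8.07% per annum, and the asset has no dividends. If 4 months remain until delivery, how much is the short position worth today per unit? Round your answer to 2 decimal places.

$55.60

Current fair forward for the remaining 4 months: F = S·e^(r·T), r = 0.0807
F = 595.97 · e^(0.0807 × 4/12) = 595.97 × 1.027265 = 612.2191
Value of long forward = (F − K)·e^(−rT) = (612.2191 − 669.34) · e^(−0.0807·4/12)
= -57.1209 × 0.973459 = -55.60
Short position value = −(long value) = $55.60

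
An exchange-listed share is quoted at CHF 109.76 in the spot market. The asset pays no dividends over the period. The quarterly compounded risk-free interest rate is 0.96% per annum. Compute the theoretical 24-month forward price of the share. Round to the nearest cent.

CHF 111.89

F = S · (1+r/4)^(4T)
= 109.76 × 1.019362
F = CHF 111.89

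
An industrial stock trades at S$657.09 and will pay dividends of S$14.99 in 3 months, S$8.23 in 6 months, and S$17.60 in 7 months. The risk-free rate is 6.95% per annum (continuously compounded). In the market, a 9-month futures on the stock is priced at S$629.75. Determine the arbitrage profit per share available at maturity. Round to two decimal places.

PV(dividends) I = 14.99·e^(−0.0695·3/12) + 8.23·e^(−0.0695·6/12) + 17.60·e^(−0.0695·7/12) = 39.5815
Fair futures F* = (S − I)·e^(rT) = (657.09 − 39.5815)·e^0.052125 = 617.5085 × 1.053507 = 650.5495
Market S$629.75 < fair 650.5495: forward underpriced → reverse cash-and-carry (short the stock, invest proceeds at r, pay the dividends, go long the forward).
Profit at T = |F_mkt − F*| = |629.75 − 650.5495| = S$20.80 per share

S$20.80 per share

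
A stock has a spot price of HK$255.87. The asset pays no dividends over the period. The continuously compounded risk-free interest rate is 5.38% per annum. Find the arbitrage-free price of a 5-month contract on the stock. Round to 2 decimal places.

F = S·e^(rT) = 255.87 · e^(0.0538 × 5/12)
= 255.87 · e^0.022417 = 255.87 × 1.022670
F = HK$261.67

HK$261.67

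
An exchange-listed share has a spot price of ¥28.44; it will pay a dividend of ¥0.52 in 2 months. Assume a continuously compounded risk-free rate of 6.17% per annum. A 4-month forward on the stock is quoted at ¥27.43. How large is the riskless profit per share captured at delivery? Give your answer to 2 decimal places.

PV(dividends) I = 0.52·e^(−0.0617·2/12) = 0.5147
Fair forward F* = (S − I)·e^(rT) = (28.44 − 0.5147)·e^0.020567 = 27.9253 × 1.020780 = 28.5056
Market ¥27.43 < fair 28.5056: forward underpriced → reverse cash-and-carry (short the stock, invest proceeds at r, pay the dividends, go long the forward).
Profit at T = |F_mkt − F*| = |27.43 − 28.5056| = ¥1.08 per share

¥1.08 per share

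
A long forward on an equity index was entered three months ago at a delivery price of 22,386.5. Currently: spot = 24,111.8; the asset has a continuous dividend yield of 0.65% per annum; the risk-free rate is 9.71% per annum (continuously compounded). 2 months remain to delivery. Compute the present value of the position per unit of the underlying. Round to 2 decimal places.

Current fair forward for the remaining 2 months: F = S·e^((r − q)·T), (r − q) = 0.0971 − 0.0065 = 0.0906
F = 24111.8 · e^(0.0906 × 2/12) = 24111.8 × 1.01521458 = 24478.6509
Value of long forward = (F − K)·e^(−rT) = (24478.6509 − 22386.5) · e^(−0.0971·2/12)
= 2092.1509 × 0.98394691 = 2058.57

2058.57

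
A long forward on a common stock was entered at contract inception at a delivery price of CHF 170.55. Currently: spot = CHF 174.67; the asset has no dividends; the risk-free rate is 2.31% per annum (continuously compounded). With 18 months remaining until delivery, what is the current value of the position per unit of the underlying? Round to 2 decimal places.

Current fair forward for the remaining 18 months: F = S·e^(r·T), r = 0.0231
F = 174.67 · e^(0.0231 × 18/12) = 174.67 × 1.035257 = 180.8283
Value of long forward = (F − K)·e^(−rT) = (180.8283 − 170.55) · e^(−0.0231·18/12)
= 10.2783 × 0.965943 = 9.93

CHF 9.93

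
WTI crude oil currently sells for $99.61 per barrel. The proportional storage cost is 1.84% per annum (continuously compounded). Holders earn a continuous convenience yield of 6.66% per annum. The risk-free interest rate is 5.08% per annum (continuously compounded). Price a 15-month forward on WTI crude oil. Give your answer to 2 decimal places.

$99.93 per barrel

Net carry = r + u − y = 0.0508 + 0.0184 − 0.0666 = 0.0026
F = S·e^((r+u−y)T) = 99.61 · e^(0.0026 × 15/12) = 99.61 · e^0.003250
= 99.61 × 1.003255 = $99.93 per barrel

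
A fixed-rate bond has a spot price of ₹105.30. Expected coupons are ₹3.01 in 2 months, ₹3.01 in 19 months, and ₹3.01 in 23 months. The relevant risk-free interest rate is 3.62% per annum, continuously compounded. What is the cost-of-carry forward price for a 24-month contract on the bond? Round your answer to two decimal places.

₹103.92

PV(coupons) I = 3.01·e^(−0.0362·2/12) + 3.01·e^(−0.0362·19/12) + 3.01·e^(−0.0362·23/12)
I = 2.9919 + 2.8423 + 2.8082 = 8.6424
F = (S − I)·e^(rT) = (105.30 − 8.6424) · e^(0.0362·24/12)
= 96.6576 · e^0.072400 = 96.6576 × 1.075085 = ₹103.92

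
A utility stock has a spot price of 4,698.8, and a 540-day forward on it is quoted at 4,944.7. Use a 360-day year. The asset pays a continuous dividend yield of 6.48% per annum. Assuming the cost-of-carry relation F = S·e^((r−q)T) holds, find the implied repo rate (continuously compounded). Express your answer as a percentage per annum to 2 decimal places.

9.88%

From F = S·e^((r−q)T): (r − q) = ln(F/S)/T
ln(4944.7/4698.8) = ln(1.052333) = 0.051010
(r − q) = 0.051010 / (540/360) = 0.034007
r = ln(F/S)/T + q = 0.034007 + 0.0648 = 0.098807
r = 9.88%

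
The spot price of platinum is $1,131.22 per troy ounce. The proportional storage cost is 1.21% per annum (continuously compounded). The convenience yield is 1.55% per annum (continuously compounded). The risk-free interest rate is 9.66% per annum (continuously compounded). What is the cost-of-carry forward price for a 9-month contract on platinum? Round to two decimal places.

Net carry = r + u − y = 0.0966 + 0.0121 − 0.0155 = 0.0932
F = S·e^((r+u−y)T) = 1131.22 · e^(0.0932 × 9/12) = 1131.22 · e^0.06990000
= 1131.22 × 1.07240094 = $1,213.12 per troy ounce

$1,213.12 per troy ounce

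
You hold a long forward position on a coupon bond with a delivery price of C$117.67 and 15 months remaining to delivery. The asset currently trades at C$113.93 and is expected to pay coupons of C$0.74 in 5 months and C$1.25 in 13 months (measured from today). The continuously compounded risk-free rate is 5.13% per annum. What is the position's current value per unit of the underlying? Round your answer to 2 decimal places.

C$1.66

PV(remaining coupons) I = 0.74·e^(−0.0513·5/12) + 1.25·e^(−0.0513·13/12) = 1.9068
Current forward F = (S − I)·e^(rT) = (113.93 − 1.9068)·e^(0.0513·15/12) = 112.0232 × 1.066226 = 119.4420
Value (long) = (F − K)·e^(−rT) = (119.4420 − 117.67) × 0.937888 = 1.6619
Value = C$1.66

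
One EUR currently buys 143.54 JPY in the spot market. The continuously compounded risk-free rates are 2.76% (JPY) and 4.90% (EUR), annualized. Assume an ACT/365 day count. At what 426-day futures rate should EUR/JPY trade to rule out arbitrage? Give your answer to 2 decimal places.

F = S·e^((r_JPY − r_EUR)T) = 143.54 · e^((0.0276 − 0.0490) × 426/365)
= 143.54 · e^-0.024976 = 143.54 × 0.975333
F = 140.00 JPY per EUR

140.00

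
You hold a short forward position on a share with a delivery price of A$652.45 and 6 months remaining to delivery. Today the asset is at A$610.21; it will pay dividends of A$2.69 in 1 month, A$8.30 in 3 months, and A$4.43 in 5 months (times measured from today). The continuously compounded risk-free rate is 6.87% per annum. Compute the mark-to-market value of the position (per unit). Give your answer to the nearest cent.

A$35.35

PV(remaining dividends) I = 2.69·e^(−0.0687·1/12) + 8.30·e^(−0.0687·3/12) + 4.43·e^(−0.0687·5/12) = 15.1383
Current forward F = (S − I)·e^(rT) = (610.21 − 15.1383)·e^(0.0687·6/12) = 595.0717 × 1.034947 = 615.8677
Value (long) = (F − K)·e^(−rT) = (615.8677 − 652.45) × 0.966233 = -35.3470
Short position value = −(long value) = A$35.35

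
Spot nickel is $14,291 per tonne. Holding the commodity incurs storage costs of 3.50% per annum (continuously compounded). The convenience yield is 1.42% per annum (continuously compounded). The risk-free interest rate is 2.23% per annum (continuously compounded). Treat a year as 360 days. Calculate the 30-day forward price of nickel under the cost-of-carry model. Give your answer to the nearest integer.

$14,342 per tonne

Net carry = r + u − y = 0.0223 + 0.0350 − 0.0142 = 0.0431
F = S·e^((r+u−y)T) = 14291 · e^(0.0431 × 30/360) = 14291 · e^0.003592
= 14291 × 1.003598 = $14,342 per tonne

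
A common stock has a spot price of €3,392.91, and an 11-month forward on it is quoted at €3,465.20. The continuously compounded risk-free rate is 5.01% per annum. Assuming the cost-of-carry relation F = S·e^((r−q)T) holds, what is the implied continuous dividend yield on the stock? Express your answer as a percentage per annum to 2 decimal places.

2.71%

From F = S·e^((r−q)T): (r − q) = ln(F/S)/T
ln(3465.20/3392.91) = ln(1.021306) = 0.021082
(r − q) = 0.021082 / (11/12) = 0.022999
q = r − ln(F/S)/T = 0.0501 − 0.022999 = 0.027101
q = 2.71%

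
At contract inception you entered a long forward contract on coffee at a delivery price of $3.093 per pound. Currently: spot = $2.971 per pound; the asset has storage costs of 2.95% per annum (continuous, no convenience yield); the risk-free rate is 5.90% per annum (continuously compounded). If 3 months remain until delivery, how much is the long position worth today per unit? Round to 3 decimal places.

Current fair forward for the remaining 3 months: F = S·e^((r + u)·T), (r + u) = 0.0590 + 0.0295 = 0.0885
F = 2.971 · e^(0.0885 × 3/12) = 2.971 × 1.022372 = 3.0375
Value of long forward = (F − K)·e^(−rT) = (3.0375 − 3.093) · e^(−0.0590·3/12)
= -0.0555 × 0.985358 = -0.055

-$0.055 per pound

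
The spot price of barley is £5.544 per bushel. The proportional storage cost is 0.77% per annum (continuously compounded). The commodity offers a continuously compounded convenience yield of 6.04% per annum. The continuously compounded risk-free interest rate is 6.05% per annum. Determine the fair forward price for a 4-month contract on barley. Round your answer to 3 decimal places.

£5.558 per bushel

Net carry = r + u − y = 0.0605 + 0.0077 − 0.0604 = 0.0078
F = S·e^((r+u−y)T) = 5.544 · e^(0.0078 × 4/12) = 5.544 · e^0.002600
= 5.544 × 1.002603 = £5.558 per bushel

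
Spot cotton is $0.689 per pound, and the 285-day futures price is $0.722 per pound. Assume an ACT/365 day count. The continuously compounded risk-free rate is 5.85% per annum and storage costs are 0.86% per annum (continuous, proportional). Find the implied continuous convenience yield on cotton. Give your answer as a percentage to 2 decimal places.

F = S·e^((r+u−y)T) ⇒ (r+u−y) = ln(F/S)/T
ln(0.722/0.689) = 0.046784; /T ⇒ 0.059916
y = r + u − ln(F/S)/T = 0.0585 + 0.0086 − 0.059916 = 0.007184
y = 0.72%

0.72%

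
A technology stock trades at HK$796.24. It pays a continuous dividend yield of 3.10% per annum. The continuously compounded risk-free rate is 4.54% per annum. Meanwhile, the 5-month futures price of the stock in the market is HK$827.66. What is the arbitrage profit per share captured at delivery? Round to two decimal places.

Fair futures: F* = S·e^(carry·T), with carry = (r − q) = 0.0454 − 0.0310 = 0.0144
F* = 796.24 · e^(0.0144 × 5/12) = 796.24 · e^0.006000 = 796.24 × 1.006018 = HK$801.0318
Market HK$827.66 > fair HK$801.0318: forward overpriced → cash-and-carry (buy spot, short the forward).
At maturity, profit = |F_mkt − F*| = |827.66 − 801.0318| = HK$26.63 per share

HK$26.63 per share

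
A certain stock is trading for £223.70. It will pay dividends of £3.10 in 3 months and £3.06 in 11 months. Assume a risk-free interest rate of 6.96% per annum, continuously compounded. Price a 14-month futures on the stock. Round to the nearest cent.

PV(dividends) I = 3.10·e^(−0.0696·3/12) + 3.06·e^(−0.0696·11/12)
I = 3.0465 + 2.8709 = 5.9174
F = (S − I)·e^(rT) = (223.70 − 5.9174) · e^(0.0696·14/12)
= 217.7826 · e^0.081200 = 217.7826 × 1.084588 = £236.20

£236.20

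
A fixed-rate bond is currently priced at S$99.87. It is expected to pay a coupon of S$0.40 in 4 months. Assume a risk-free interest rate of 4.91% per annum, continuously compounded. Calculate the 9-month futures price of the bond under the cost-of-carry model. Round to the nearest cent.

S$103.21

PV(coupons) I = 0.40·e^(−0.0491·4/12)
I = 0.3935
F = (S − I)·e^(rT) = (99.87 − 0.3935) · e^(0.0491·9/12)
= 99.4765 · e^0.036825 = 99.4765 × 1.037511 = S$103.21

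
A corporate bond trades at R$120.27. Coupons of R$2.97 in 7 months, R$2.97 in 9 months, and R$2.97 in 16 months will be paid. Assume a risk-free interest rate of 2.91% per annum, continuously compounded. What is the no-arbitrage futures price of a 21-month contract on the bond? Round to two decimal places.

R$117.42

PV(coupons) I = 2.97·e^(−0.0291·7/12) + 2.97·e^(−0.0291·9/12) + 2.97·e^(−0.0291·16/12)
I = 2.9200 + 2.9059 + 2.8570 = 8.6829
F = (S − I)·e^(rT) = (120.27 − 8.6829) · e^(0.0291·21/12)
= 111.5871 · e^0.050925 = 111.5871 × 1.052244 = R$117.42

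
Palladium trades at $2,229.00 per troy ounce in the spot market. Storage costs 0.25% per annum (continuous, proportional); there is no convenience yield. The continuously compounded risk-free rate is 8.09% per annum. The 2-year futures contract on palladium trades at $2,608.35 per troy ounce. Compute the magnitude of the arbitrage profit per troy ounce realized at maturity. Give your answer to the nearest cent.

Fair futures: F* = S·e^(carry·T), with carry = (r + u) = 0.0809 + 0.0025 = 0.0834
F* = 2229.00 · e^(0.0834 × 2) = 2229.00 · e^0.16680000 = 2229.00 × 1.18151794 = $2633.6035
Market $2608.35 < fair $2633.6035: forward underpriced → reverse cash-and-carry (short spot, go long the forward).
At maturity, profit = |F_mkt − F*| = |2608.35 − 2633.6035| = $25.25 per troy ounce

$25.25 per troy ounce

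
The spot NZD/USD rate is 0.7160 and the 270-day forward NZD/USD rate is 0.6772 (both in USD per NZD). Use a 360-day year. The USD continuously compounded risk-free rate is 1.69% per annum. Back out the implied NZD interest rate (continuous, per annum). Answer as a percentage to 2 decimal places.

F = S·e^((r_USD − r_NZD)T) ⇒ r_NZD = r_USD − ln(F/S)/T
ln(0.6772/0.7160) = -0.055714; /(270/360) = -0.074285
r_NZD = 0.0169 + 0.074285 = 0.091185
r_NZD = 9.12%

9.12%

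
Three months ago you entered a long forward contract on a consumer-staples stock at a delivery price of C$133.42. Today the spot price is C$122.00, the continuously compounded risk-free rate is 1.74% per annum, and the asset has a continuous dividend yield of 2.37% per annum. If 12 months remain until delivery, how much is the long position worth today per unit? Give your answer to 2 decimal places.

Current fair forward for the remaining 12 months: F = S·e^((r − q)·T), (r − q) = 0.0174 − 0.0237 = -0.0063
F = 122.00 · e^(-0.0063 × 12/12) = 122.00 × 0.993720 = 121.2338
Value of long forward = (F − K)·e^(−rT) = (121.2338 − 133.42) · e^(−0.0174·12/12)
= -12.1862 × 0.982751 = -11.98

-C$11.98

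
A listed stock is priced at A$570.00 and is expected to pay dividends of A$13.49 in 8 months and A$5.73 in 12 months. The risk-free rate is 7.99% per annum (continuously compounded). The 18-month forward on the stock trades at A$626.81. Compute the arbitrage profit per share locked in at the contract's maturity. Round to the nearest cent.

PV(dividends) I = 13.49·e^(−0.0799·8/12) + 5.73·e^(−0.0799·12/12) = 18.0802
Fair forward F* = (S − I)·e^(rT) = (570.00 − 18.0802)·e^0.119850 = 551.9198 × 1.127328 = 622.1946
Market A$626.81 > fair 622.1946: forward overpriced → cash-and-carry (borrow at r, buy the stock and collect the dividends, short the forward).
Profit at T = |F_mkt − F*| = |626.81 − 622.1946| = A$4.62 per share

A$4.62 per share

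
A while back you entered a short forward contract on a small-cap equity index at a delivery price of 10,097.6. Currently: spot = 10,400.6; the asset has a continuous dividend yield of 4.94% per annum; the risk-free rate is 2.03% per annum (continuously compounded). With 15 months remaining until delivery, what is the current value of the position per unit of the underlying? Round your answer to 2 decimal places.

66.81

Current fair forward for the remaining 15 months: F = S·e^((r − q)·T), (r − q) = 0.0203 − 0.0494 = -0.0291
F = 10400.6 · e^(-0.0291 × 15/12) = 10400.6 × 0.96427862 = 10029.0762
Value of long forward = (F − K)·e^(−rT) = (10029.0762 − 10097.6) · e^(−0.0203·15/12)
= -68.5238 × 0.97494424 = -66.81
Short position value = −(long value) = 66.81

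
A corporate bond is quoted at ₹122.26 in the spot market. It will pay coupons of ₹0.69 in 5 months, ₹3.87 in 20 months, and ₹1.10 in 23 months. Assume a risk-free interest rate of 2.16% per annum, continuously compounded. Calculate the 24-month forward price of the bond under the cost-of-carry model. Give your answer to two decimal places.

PV(coupons) I = 0.69·e^(−0.0216·5/12) + 3.87·e^(−0.0216·20/12) + 1.10·e^(−0.0216·23/12)
I = 0.6838 + 3.7332 + 1.0554 = 5.4724
F = (S − I)·e^(rT) = (122.26 − 5.4724) · e^(0.0216·24/12)
= 116.7876 · e^0.043200 = 116.7876 × 1.044147 = ₹121.94

₹121.94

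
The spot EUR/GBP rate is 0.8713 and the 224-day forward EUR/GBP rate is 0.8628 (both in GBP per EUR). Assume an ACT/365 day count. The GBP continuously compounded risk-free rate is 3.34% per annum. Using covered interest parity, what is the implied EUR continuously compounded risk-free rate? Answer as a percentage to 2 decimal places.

F = S·e^((r_GBP − r_EUR)T) ⇒ r_EUR = r_GBP − ln(F/S)/T
ln(0.8628/0.8713) = -0.009803; /(224/365) = -0.015974
r_EUR = 0.0334 + 0.015974 = 0.049374
r_EUR = 4.94%

4.94%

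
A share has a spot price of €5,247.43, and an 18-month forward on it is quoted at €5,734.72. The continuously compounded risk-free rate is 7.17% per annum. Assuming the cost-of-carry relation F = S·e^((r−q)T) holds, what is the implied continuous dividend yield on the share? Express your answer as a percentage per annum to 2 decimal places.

1.25%

From F = S·e^((r−q)T): (r − q) = ln(F/S)/T
ln(5734.72/5247.43) = ln(1.092863) = 0.088801
(r − q) = 0.088801 / (18/12) = 0.059201
q = r − ln(F/S)/T = 0.0717 − 0.059201 = 0.012499
q = 1.25%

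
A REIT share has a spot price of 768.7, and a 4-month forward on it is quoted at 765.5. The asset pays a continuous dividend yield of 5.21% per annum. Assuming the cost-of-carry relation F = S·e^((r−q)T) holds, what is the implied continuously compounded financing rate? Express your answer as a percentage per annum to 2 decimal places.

From F = S·e^((r−q)T): (r − q) = ln(F/S)/T
ln(765.5/768.7) = ln(0.995837) = -0.004172
(r − q) = -0.004172 / (4/12) = -0.012516
r = ln(F/S)/T + q = -0.012516 + 0.0521 = 0.039584
r = 3.96%

3.96%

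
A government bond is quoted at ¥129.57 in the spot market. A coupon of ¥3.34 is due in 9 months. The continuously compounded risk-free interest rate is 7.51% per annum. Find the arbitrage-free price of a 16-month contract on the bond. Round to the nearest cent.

¥139.73

PV(coupons) I = 3.34·e^(−0.0751·9/12)
I = 3.1571
F = (S − I)·e^(rT) = (129.57 − 3.1571) · e^(0.0751·16/12)
= 126.4129 · e^0.100133 = 126.4129 × 1.105318 = ¥139.73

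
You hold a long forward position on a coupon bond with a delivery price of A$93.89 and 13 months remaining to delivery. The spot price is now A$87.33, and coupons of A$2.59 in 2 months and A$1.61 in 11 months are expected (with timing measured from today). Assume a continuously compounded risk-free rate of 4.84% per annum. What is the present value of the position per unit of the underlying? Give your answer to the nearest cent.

-A$5.87

PV(remaining coupons) I = 2.59·e^(−0.0484·2/12) + 1.61·e^(−0.0484·11/12) = 4.1093
Current forward F = (S − I)·e^(rT) = (87.33 − 4.1093)·e^(0.0484·13/12) = 83.2207 × 1.053832 = 87.7006
Value (long) = (F − K)·e^(−rT) = (87.7006 − 93.89) × 0.948918 = -5.8732
Value = -A$5.87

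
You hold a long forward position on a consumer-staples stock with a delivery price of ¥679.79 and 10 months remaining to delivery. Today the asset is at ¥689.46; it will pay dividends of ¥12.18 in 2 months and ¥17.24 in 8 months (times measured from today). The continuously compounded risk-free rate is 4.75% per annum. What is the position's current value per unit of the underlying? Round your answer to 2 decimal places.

¥7.27

PV(remaining dividends) I = 12.18·e^(−0.0475·2/12) + 17.24·e^(−0.0475·8/12) = 28.7866
Current forward F = (S − I)·e^(rT) = (689.46 − 28.7866)·e^(0.0475·10/12) = 660.6734 × 1.040377 = 687.3494
Value (long) = (F − K)·e^(−rT) = (687.3494 − 679.79) × 0.961190 = 7.2660
Value = ¥7.27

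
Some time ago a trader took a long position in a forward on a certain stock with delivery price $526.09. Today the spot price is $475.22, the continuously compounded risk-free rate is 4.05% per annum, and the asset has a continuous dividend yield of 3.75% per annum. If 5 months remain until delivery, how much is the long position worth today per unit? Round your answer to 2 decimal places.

-$49.43

Current fair forward for the remaining 5 months: F = S·e^((r − q)·T), (r − q) = 0.0405 − 0.0375 = 0.0030
F = 475.22 · e^(0.0030 × 5/12) = 475.22 × 1.001251 = 475.8145
Value of long forward = (F − K)·e^(−rT) = (475.8145 − 526.09) · e^(−0.0405·5/12)
= -50.2755 × 0.983267 = -49.43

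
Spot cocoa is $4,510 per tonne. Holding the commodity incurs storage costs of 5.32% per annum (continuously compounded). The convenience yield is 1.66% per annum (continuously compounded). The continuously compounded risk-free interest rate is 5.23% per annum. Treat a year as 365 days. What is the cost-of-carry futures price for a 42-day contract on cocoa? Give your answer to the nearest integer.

$4,556 per tonne

Net carry = r + u − y = 0.0523 + 0.0532 − 0.0166 = 0.0889
F = S·e^((r+u−y)T) = 4510 · e^(0.0889 × 42/365) = 4510 · e^0.010230
= 4510 × 1.010283 = $4,556 per tonne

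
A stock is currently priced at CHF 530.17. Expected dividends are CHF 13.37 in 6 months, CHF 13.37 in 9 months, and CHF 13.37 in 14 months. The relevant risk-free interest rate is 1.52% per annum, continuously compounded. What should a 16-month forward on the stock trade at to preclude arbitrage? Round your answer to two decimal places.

CHF 500.59

PV(dividends) I = 13.37·e^(−0.0152·6/12) + 13.37·e^(−0.0152·9/12) + 13.37·e^(−0.0152·14/12)
I = 13.2688 + 13.2184 + 13.1350 = 39.6222
F = (S − I)·e^(rT) = (530.17 − 39.6222) · e^(0.0152·16/12)
= 490.5478 · e^0.020267 = 490.5478 × 1.020474 = CHF 500.59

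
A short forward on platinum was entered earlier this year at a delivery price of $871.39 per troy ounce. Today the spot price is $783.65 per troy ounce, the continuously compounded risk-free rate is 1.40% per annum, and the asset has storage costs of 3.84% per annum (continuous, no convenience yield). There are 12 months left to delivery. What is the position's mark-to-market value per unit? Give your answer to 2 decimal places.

$44.95 per troy ounce

Current fair forward for the remaining 12 months: F = S·e^((r + u)·T), (r + u) = 0.0140 + 0.0384 = 0.0524
F = 783.65 · e^(0.0524 × 12/12) = 783.65 × 1.053797 = 825.8080
Value of long forward = (F − K)·e^(−rT) = (825.8080 − 871.39) · e^(−0.0140·12/12)
= -45.5820 × 0.986098 = -44.95
Short position value = −(long value) = $44.95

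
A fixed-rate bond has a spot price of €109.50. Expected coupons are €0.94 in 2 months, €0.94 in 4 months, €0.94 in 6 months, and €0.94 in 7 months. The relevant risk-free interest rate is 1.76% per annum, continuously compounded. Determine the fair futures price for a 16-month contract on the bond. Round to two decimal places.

€108.28

PV(coupons) I = 0.94·e^(−0.0176·2/12) + 0.94·e^(−0.0176·4/12) + 0.94·e^(−0.0176·6/12) + 0.94·e^(−0.0176·7/12)
I = 0.9372 + 0.9345 + 0.9318 + 0.9304 = 3.7339
F = (S − I)·e^(rT) = (109.50 − 3.7339) · e^(0.0176·16/12)
= 105.7661 · e^0.023467 = 105.7661 × 1.023745 = €108.28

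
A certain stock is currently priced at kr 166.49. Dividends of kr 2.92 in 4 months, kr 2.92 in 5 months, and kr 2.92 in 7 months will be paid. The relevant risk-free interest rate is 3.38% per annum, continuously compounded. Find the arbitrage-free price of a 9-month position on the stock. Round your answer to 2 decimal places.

PV(dividends) I = 2.92·e^(−0.0338·4/12) + 2.92·e^(−0.0338·5/12) + 2.92·e^(−0.0338·7/12)
I = 2.8873 + 2.8792 + 2.8630 = 8.6295
F = (S − I)·e^(rT) = (166.49 − 8.6295) · e^(0.0338·9/12)
= 157.8605 · e^0.025350 = 157.8605 × 1.025674 = kr 161.91

kr 161.91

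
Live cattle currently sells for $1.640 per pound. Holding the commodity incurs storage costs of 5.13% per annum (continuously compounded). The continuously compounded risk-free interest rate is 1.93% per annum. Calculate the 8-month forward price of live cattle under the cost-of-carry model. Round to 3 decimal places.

Net carry = r + u − y = 0.0193 + 0.0513 − 0.0000 = 0.0706
F = S·e^((r+u−y)T) = 1.640 · e^(0.0706 × 8/12) = 1.640 · e^0.047067
= 1.640 × 1.048192 = $1.719 per pound

$1.719 per pound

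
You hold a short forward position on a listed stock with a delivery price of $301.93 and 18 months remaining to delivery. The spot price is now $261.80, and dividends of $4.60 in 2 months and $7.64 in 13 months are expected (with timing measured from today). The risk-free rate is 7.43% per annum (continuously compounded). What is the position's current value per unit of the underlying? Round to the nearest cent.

$19.88

PV(remaining dividends) I = 4.60·e^(−0.0743·2/12) + 7.64·e^(−0.0743·13/12) = 11.5925
Current forward F = (S − I)·e^(rT) = (261.80 − 11.5925)·e^(0.0743·18/12) = 250.2075 × 1.117898 = 279.7065
Value (long) = (F − K)·e^(−rT) = (279.7065 − 301.93) × 0.894536 = -19.8797
Short position value = −(long value) = $19.88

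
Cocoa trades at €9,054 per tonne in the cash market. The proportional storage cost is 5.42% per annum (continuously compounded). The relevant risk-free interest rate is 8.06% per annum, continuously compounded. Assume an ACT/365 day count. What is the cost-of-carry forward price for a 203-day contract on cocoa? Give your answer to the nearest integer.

Net carry = r + u − y = 0.0806 + 0.0542 − 0.0000 = 0.1348
F = S·e^((r+u−y)T) = 9054 · e^(0.1348 × 203/365) = 9054 · e^0.074971
= 9054 × 1.077853 = €9,759 per tonne

€9,759 per tonne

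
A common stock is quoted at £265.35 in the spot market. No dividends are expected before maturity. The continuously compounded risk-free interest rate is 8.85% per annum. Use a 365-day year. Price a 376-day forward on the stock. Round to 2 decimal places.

£290.68

F = S·e^(rT) = 265.35 · e^(0.0885 × 376/365)
= 265.35 · e^0.091167 = 265.35 × 1.095452
F = £290.68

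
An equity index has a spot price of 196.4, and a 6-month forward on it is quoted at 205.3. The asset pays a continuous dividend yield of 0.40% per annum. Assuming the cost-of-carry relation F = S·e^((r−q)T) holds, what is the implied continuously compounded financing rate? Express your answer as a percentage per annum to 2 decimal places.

9.26%

From F = S·e^((r−q)T): (r − q) = ln(F/S)/T
ln(205.3/196.4) = ln(1.045316) = 0.044319
(r − q) = 0.044319 / (6/12) = 0.088638
r = ln(F/S)/T + q = 0.088638 + 0.0040 = 0.092638
r = 9.26%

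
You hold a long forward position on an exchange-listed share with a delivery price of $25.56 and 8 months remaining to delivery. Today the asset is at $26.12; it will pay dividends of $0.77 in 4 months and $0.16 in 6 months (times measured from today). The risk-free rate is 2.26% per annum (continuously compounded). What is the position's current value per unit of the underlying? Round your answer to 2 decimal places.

$0.02

PV(remaining dividends) I = 0.77·e^(−0.0226·4/12) + 0.16·e^(−0.0226·6/12) = 0.9224
Current forward F = (S − I)·e^(rT) = (26.12 − 0.9224)·e^(0.0226·8/12) = 25.1976 × 1.015181 = 25.5801
Value (long) = (F − K)·e^(−rT) = (25.5801 − 25.56) × 0.985046 = 0.0198
Value = $0.02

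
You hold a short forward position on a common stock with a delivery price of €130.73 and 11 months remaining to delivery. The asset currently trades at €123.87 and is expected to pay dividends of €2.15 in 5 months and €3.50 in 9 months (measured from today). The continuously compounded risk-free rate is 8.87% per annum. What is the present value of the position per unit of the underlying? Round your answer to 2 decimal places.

€2.00

PV(remaining dividends) I = 2.15·e^(−0.0887·5/12) + 3.50·e^(−0.0887·9/12) = 5.3467
Current forward F = (S − I)·e^(rT) = (123.87 − 5.3467)·e^(0.0887·11/12) = 118.5233 × 1.084705 = 128.5628
Value (long) = (F − K)·e^(−rT) = (128.5628 − 130.73) × 0.921909 = -1.9980
Short position value = −(long value) = €2.00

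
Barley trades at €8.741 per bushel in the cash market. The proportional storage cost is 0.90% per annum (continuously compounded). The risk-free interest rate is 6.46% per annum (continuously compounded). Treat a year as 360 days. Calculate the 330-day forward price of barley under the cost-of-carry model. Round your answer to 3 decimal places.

€9.351 per bushel

Net carry = r + u − y = 0.0646 + 0.0090 − 0.0000 = 0.0736
F = S·e^((r+u−y)T) = 8.741 · e^(0.0736 × 330/360) = 8.741 · e^0.067467
= 8.741 × 1.069795 = €9.351 per bushel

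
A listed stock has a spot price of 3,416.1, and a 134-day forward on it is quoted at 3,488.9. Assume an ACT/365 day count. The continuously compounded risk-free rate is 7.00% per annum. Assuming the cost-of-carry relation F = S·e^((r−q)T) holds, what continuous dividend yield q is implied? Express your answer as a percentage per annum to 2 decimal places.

From F = S·e^((r−q)T): (r − q) = ln(F/S)/T
ln(3488.9/3416.1) = ln(1.021311) = 0.021087
(r − q) = 0.021087 / (134/365) = 0.057438
q = r − ln(F/S)/T = 0.0700 − 0.057438 = 0.012562
q = 1.26%

1.26%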